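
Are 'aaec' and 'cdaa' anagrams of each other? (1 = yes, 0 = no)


Sort characters of 'aaec': 'aace'
Sort characters of 'cdaa': 'aacd'
Sorted forms differ -> they are NOT anagrams
Result: 0

0


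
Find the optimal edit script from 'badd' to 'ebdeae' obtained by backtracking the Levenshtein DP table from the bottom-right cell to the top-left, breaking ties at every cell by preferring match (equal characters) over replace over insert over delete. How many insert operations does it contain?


Edit distance = 5. Backtracking from cell (4, 6) with preference match > replace > insert > delete,
then listing the resulting alignment 'badd' -> 'ebdeae' left to right:
  Step 1: insert 'e' [insertion #1]
  Step 2: keep 'b'
  Step 3: insert 'd' [insertion #2]
  Step 4: replace a->e
  Step 5: replace d->a
  Step 6: replace d->e
Total insertions: 2

2


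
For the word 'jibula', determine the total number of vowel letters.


Scanning each character of 'jibula':
  Position 1: 'j' -> consonant (running count: 0)
  Position 2: 'i' -> vowel (running count: 1)
  Position 3: 'b' -> consonant (running count: 1)
  Position 4: 'u' -> vowel (running count: 2)
  Position 5: 'l' -> consonant (running count: 2)
  Position 6: 'a' -> vowel (running count: 3)
Total vowels: 3

3


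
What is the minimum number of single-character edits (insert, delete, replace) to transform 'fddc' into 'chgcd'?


Building DP table for s1='fddc' (len 4) and s2='chgcd' (len 5):
       c  h  g  c  d
    0  1  2  3  4  5
  f 1  1  2  3  4  5
  d 2  2  2  3  4  4
  d 3  3  3  3  4  4
  c 4  3  4  4  3  4
Edit distance = dp[4][5] = 4

4


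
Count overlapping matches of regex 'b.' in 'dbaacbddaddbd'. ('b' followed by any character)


Pattern: b. means 'b' followed by any character.
Scanning 'dbaacbddaddbd' position-by-position:
  Pos 0: window 'db' -> no
  Pos 1: window 'ba' -> MATCH
  Pos 2: window 'aa' -> no
  Pos 3: window 'ac' -> no
  Pos 4: window 'cb' -> no
  Pos 5: window 'bd' -> MATCH
  Pos 6: window 'dd' -> no
  Pos 7: window 'da' -> no
  Pos 8: window 'ad' -> no
  Pos 9: window 'dd' -> no
  Pos 10: window 'db' -> no
  Pos 11: window 'bd' -> MATCH
  Pos 12: window 'd' -> no
Total matches: 3

3


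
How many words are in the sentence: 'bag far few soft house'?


Counting words by splitting on spaces:
  Word 1: 'bag'
  Word 2: 'far'
  Word 3: 'few'
  Word 4: 'soft'
  Word 5: 'house'
Total words: 5

5


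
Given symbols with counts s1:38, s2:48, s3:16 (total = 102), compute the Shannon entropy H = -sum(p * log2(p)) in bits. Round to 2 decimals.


Computing entropy H = -sum(p_i * log2(p_i)):
  s1: p = 38/102 = 0.3725, -p*log2(p) = 0.5307
  s2: p = 48/102 = 0.4706, -p*log2(p) = 0.5117
  s3: p = 16/102 = 0.1569, -p*log2(p) = 0.4192
H = sum of terms = 1.4616
Rounded to 2 decimals: 1.46

1.46


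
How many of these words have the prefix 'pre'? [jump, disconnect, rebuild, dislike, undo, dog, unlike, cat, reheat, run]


Checking each word for prefix 'pre':
  'jump' -> no (count: 0)
  'disconnect' -> no (count: 0)
  'rebuild' -> no (count: 0)
  'dislike' -> no (count: 0)
  'undo' -> no (count: 0)
  'dog' -> no (count: 0)
  'unlike' -> no (count: 0)
  'cat' -> no (count: 0)
  'reheat' -> no (count: 0)
  'run' -> no (count: 0)
Total with prefix 'pre': 0

0


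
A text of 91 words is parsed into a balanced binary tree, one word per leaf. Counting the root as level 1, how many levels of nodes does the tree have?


In a balanced binary tree with n leaves the deepest leaf is ceil(log2(n)) edges below the root,
so counting node levels inclusive of root and leaves gives ceil(log2(n)) + 1 levels.
log2(91) = 6.5078
ceil(6.5078) = 7
levels = 7 + 1 = 8

8


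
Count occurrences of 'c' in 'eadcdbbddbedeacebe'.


Scanning 'eadcdbbddbedeacebe' for 'c':
  Position 3: 'c' -> MATCH (count: 1)
  Position 14: 'c' -> MATCH (count: 2)
Total occurrences of 'c': 2

2


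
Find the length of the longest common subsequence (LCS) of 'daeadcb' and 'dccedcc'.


DP table for LCS of 'daeadcb' and 'dccedcc':
       d  c  c  e  d  c  c
    0  0  0  0  0  0  0  0
  d 0  1  1  1  1  1  1  1
  a 0  1  1  1  1  1  1  1
  e 0  1  1  1  2  2  2  2
  a 0  1  1  1  2  2  2  2
  d 0  1  1  1  2  3  3  3
  c 0  1  2  2  2  3  4  4
  b 0  1  2  2  2  3  4  4
LCS: 'dedc'
LCS length = 4

4


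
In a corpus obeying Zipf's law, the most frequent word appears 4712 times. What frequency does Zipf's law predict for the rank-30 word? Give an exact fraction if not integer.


Zipf's law: freq(rank) = f1 / rank
f1 = 4712, rank = 30
freq = 4712 / 30
GCD(4712, 30) = 2
Simplified: 2356/15

2356/15


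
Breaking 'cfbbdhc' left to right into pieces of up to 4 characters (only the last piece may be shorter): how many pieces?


'cfbbdhc' has 7 characters.
Chunking with max size 4:
  Chunk 1: 'cfbb' (positions 0-3)
  Chunk 2: 'dhc' (positions 4-6)
Total chunks: ceil(7 / 4) = 2

2


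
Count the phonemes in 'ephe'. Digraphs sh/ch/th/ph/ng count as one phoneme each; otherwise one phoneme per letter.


Parsing 'ephe' greedily, digraphs first:
  'e' -> vowel phoneme (phonemes so far: 1)
  'ph' -> digraph (1 consonant phoneme) (phonemes so far: 2)
  'e' -> vowel phoneme (phonemes so far: 3)
Total phonemes: 3

3


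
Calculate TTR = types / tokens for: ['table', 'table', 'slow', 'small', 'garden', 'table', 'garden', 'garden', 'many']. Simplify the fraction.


Tokens: 9
Unique types: ('garden', 'many', 'slow', 'small', 'table') = 5
TTR = 5/9
Already in lowest terms.

5/9


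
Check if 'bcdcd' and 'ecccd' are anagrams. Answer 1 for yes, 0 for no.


Sort characters of 'bcdcd': 'bccdd'
Sort characters of 'ecccd': 'cccde'
Sorted forms differ -> they are NOT anagrams
Result: 0

0


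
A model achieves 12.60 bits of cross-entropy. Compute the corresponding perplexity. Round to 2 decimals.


Perplexity formula: PP = 2^H
H = 12.60
PP = 2^12.60
Decompose: 2^12.60 = 2^12 * 2^0.60
2^12 = 4096, 2^0.60 ~ 1.5157166
PP ~ 4096 * 1.5157166 = 6208.3751936
Rounded to 2 decimals: 6208.38

6208.38


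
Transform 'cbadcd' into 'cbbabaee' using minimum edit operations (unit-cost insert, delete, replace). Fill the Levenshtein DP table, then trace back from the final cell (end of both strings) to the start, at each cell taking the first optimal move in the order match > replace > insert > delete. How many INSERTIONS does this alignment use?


Edit distance = 5. Backtracking from cell (6, 8) with preference match > replace > insert > delete,
then listing the resulting alignment 'cbadcd' -> 'cbbabaee' left to right:
  Step 1: keep 'c'
  Step 2: insert 'b' [insertion #1]
  Step 3: keep 'b'
  Step 4: keep 'a'
  Step 5: insert 'b' [insertion #2]
  Step 6: replace d->a
  Step 7: replace c->e
  Step 8: replace d->e
Total insertions: 2

2


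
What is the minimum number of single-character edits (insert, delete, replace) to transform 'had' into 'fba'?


Building DP table for s1='had' (len 3) and s2='fba' (len 3):
       f  b  a
    0  1  2  3
  h 1  1  2  3
  a 2  2  2  2
  d 3  3  3  3
Edit distance = dp[3][3] = 3

3


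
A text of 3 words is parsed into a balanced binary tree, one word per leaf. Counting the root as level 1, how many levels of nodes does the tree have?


In a balanced binary tree with n leaves the deepest leaf is ceil(log2(n)) edges below the root,
so counting node levels inclusive of root and leaves gives ceil(log2(n)) + 1 levels.
log2(3) = 1.5850
ceil(1.5850) = 2
levels = 2 + 1 = 3

3


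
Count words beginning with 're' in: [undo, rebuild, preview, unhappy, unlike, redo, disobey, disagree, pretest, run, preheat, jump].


Checking each word for prefix 're':
  'undo' -> no (count: 0)
  'rebuild' -> YES, starts with 're' (count: 1)
  'preview' -> no (count: 1)
  'unhappy' -> no (count: 1)
  'unlike' -> no (count: 1)
  'redo' -> YES, starts with 're' (count: 2)
  'disobey' -> no (count: 2)
  'disagree' -> no (count: 2)
  'pretest' -> no (count: 2)
  'run' -> no (count: 2)
  'preheat' -> no (count: 2)
  'jump' -> no (count: 2)
Total with prefix 're': 2

2


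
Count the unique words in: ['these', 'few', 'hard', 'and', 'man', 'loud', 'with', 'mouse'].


Listing all tokens and tracking unique types:
  Token 1: 'these' -> NEW (unique so far: 1)
  Token 2: 'few' -> NEW (unique so far: 2)
  Token 3: 'hard' -> NEW (unique so far: 3)
  Token 4: 'and' -> NEW (unique so far: 4)
  Token 5: 'man' -> NEW (unique so far: 5)
  Token 6: 'loud' -> NEW (unique so far: 6)
  Token 7: 'with' -> NEW (unique so far: 7)
  Token 8: 'mouse' -> NEW (unique so far: 8)
Unique types: ('and', 'few', 'hard', 'loud', 'man', 'mouse', 'these', 'with')
Vocabulary size: 8

8


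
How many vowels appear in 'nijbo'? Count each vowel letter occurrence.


Scanning each character of 'nijbo':
  Position 1: 'n' -> consonant (running count: 0)
  Position 2: 'i' -> vowel (running count: 1)
  Position 3: 'j' -> consonant (running count: 1)
  Position 4: 'b' -> consonant (running count: 1)
  Position 5: 'o' -> vowel (running count: 2)
Total vowels: 2

2


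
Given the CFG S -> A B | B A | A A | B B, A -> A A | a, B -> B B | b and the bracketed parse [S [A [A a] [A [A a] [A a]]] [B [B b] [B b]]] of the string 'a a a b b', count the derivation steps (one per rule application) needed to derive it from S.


Every bracketed nonterminal node [X ...] in the tree is produced by exactly one rule application.
Reading the tree off as a leftmost derivation:
  Step 1: S  =>  A B   (applied S -> A B)
  Step 2: A B  =>  A A B   (applied A -> A A)
  Step 3: A A B  =>  a A B   (applied A -> a)
  Step 4: a A B  =>  a A A B   (applied A -> A A)
  Step 5: a A A B  =>  a a A B   (applied A -> a)
  Step 6: a a A B  =>  a a a B   (applied A -> a)
  Step 7: a a a B  =>  a a a B B   (applied B -> B B)
  Step 8: a a a B B  =>  a a a b B   (applied B -> b)
  Step 9: a a a b B  =>  a a a b b   (applied B -> b)
Final yield: a a a b b
Total rewrite steps: 9

9


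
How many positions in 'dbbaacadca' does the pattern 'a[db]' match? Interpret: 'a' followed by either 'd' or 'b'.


Pattern: a[db] means 'a' followed by either 'd' or 'b'.
Scanning 'dbbaacadca' position-by-position:
  Pos 0: window 'db' -> no
  Pos 1: window 'bb' -> no
  Pos 2: window 'ba' -> no
  Pos 3: window 'aa' -> no
  Pos 4: window 'ac' -> no
  Pos 5: window 'ca' -> no
  Pos 6: window 'ad' -> MATCH
  Pos 7: window 'dc' -> no
  Pos 8: window 'ca' -> no
  Pos 9: window 'a' -> no
Total matches: 1

1


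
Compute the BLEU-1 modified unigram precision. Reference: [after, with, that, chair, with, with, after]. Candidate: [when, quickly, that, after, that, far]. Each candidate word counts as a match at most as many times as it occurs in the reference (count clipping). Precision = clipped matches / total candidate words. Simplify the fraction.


Reference word counts: {'after': 2, 'chair': 1, 'that': 1, 'with': 3}
Checking each candidate word (with clipping):
  'when' -> not in reference -> no match (matches: 0)
  'quickly' -> not in reference -> no match (matches: 0)
  'that' -> in reference (ref count 1, used 1/1) -> match (matches: 1)
  'after' -> in reference (ref count 2, used 1/2) -> match (matches: 2)
  'that' -> ref count 1 already used up (1/1) -> clipped, no match (matches: 2)
  'far' -> not in reference -> no match (matches: 2)
Clipped matches: 2, Candidate length: 6
Precision = 2/6 = 1/3

1/3


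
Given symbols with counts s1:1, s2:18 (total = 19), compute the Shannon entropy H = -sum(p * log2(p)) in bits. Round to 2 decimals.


Computing entropy H = -sum(p_i * log2(p_i)):
  s1: p = 1/19 = 0.0526, -p*log2(p) = 0.2236
  s2: p = 18/19 = 0.9474, -p*log2(p) = 0.0739
H = sum of terms = 0.2975
Rounded to 2 decimals: 0.30

0.30


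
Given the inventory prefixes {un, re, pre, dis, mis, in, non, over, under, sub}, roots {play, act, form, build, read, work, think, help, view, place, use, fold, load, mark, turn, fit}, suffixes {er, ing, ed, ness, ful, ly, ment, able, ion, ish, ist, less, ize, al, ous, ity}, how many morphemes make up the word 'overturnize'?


Segmenting 'overturnize' against the inventory:
  'over' -> prefix (morpheme 1)
  'turn' -> root (morpheme 2)
  'ize' -> suffix (morpheme 3)
Total morphemes: 3

3


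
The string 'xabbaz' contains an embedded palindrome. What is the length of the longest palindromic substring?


Scanning 'xabbaz' for palindromic substrings.
Substring at positions 1-4: 'abba'.
Check: reverse('abba') = 'abba' -> palindrome confirmed.
Neighbouring characters ('x' / 'z') break symmetry, so it cannot extend further.
No longer palindromic substring exists; longest length = 4

4


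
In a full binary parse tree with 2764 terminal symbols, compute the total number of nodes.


Leaf nodes (terminals): 2764
Internal nodes = n - 1 = 2764 - 1 = 2763
Total = leaves + internal = 2764 + 2763 = 5527

5527


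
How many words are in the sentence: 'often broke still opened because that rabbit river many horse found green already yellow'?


Counting words by splitting on spaces:
  Word 1: 'often'
  Word 2: 'broke'
  Word 3: 'still'
  Word 4: 'opened'
  Word 5: 'because'
  Word 6: 'that'
  Word 7: 'rabbit'
  Word 8: 'river'
  Word 9: 'many'
  Word 10: 'horse'
  Word 11: 'found'
  Word 12: 'green'
  Word 13: 'already'
  Word 14: 'yellow'
Total words: 14

14


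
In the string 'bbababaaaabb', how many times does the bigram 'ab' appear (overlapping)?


Scanning 'bbababaaaabb' for bigram 'ab':
  Position 0: 'bb' -> no
  Position 1: 'ba' -> no
  Position 2: 'ab' -> MATCH
  Position 3: 'ba' -> no
  Position 4: 'ab' -> MATCH
  Position 5: 'ba' -> no
  Position 6: 'aa' -> no
  Position 7: 'aa' -> no
  Position 8: 'aa' -> no
  Position 9: 'ab' -> MATCH
  Position 10: 'bb' -> no
Total matches: 3

3


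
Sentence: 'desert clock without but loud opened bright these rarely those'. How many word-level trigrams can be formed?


Word trigrams from [10] words:
  Trigram 1: (desert clock without)
  Trigram 2: (clock without but)
  Trigram 3: (without but loud)
  Trigram 4: (but loud opened)
  Trigram 5: (loud opened bright)
  Trigram 6: (opened bright these)
  Trigram 7: (bright these rarely)
  Trigram 8: (these rarely those)
Total word trigrams: 10 - 2 = 8

8


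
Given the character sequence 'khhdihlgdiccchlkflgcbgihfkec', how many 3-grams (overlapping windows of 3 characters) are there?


String 'khhdihlgdiccchlkflgcbgihfkec' has length L = 28.
Number of overlapping n-grams = L - n + 1
Substituting: 28 - 3 + 1 = 26

26


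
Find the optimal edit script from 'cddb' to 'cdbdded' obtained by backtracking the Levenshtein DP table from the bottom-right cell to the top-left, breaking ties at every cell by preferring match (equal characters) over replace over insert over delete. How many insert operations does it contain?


Edit distance = 4. Backtracking from cell (4, 7) with preference match > replace > insert > delete,
then listing the resulting alignment 'cddb' -> 'cdbdded' left to right:
  Step 1: keep 'c'
  Step 2: insert 'd' [insertion #1]
  Step 3: insert 'b' [insertion #2]
  Step 4: keep 'd'
  Step 5: keep 'd'
  Step 6: insert 'e' [insertion #3]
  Step 7: replace b->d
Total insertions: 3

3


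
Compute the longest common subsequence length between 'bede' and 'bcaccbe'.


DP table for LCS of 'bede' and 'bcaccbe':
       b  c  a  c  c  b  e
    0  0  0  0  0  0  0  0
  b 0  1  1  1  1  1  1  1
  e 0  1  1  1  1  1  1  2
  d 0  1  1  1  1  1  1  2
  e 0  1  1  1  1  1  1  2
LCS: 'be'
LCS length = 2

2


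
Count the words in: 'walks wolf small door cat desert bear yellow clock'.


Counting words by splitting on spaces:
  Word 1: 'walks'
  Word 2: 'wolf'
  Word 3: 'small'
  Word 4: 'door'
  Word 5: 'cat'
  Word 6: 'desert'
  Word 7: 'bear'
  Word 8: 'yellow'
  Word 9: 'clock'
Total words: 9

9


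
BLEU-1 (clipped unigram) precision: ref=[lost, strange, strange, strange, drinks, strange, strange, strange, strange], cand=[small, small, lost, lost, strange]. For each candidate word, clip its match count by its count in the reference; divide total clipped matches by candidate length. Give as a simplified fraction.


Reference word counts: {'drinks': 1, 'lost': 1, 'strange': 7}
Checking each candidate word (with clipping):
  'small' -> not in reference -> no match (matches: 0)
  'small' -> not in reference -> no match (matches: 0)
  'lost' -> in reference (ref count 1, used 1/1) -> match (matches: 1)
  'lost' -> ref count 1 already used up (1/1) -> clipped, no match (matches: 1)
  'strange' -> in reference (ref count 7, used 1/7) -> match (matches: 2)
Clipped matches: 2, Candidate length: 5
Precision = 2/5

2/5


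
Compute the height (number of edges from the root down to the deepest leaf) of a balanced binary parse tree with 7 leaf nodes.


In a balanced binary tree with n leaves the deepest leaf is ceil(log2(n)) edges below the root.
log2(7) = 2.8074
ceil(2.8074) = 3
height (edges) = 3

3


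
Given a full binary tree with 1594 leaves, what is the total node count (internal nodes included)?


Leaf nodes (terminals): 1594
Internal nodes = n - 1 = 1594 - 1 = 1593
Total = leaves + internal = 1594 + 1593 = 3187

3187


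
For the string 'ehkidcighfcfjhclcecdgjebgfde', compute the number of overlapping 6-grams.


String 'ehkidcighfcfjhclcecdgjebgfde' has length L = 28.
Number of overlapping n-grams = L - n + 1
Substituting: 28 - 6 + 1 = 23

23


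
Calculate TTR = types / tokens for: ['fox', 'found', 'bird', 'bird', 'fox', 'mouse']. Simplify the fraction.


Tokens: 6
Unique types: ('bird', 'found', 'fox', 'mouse') = 4
TTR = 4/6
Simplify: divide both by 2 -> 2/3
TTR = 2/3

2/3


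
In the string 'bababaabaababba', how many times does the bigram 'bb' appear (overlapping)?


Scanning 'bababaabaababba' for bigram 'bb':
  Position 0: 'ba' -> no
  Position 1: 'ab' -> no
  Position 2: 'ba' -> no
  Position 3: 'ab' -> no
  Position 4: 'ba' -> no
  Position 5: 'aa' -> no
  Position 6: 'ab' -> no
  Position 7: 'ba' -> no
  Position 8: 'aa' -> no
  Position 9: 'ab' -> no
  Position 10: 'ba' -> no
  Position 11: 'ab' -> no
  Position 12: 'bb' -> MATCH
  Position 13: 'ba' -> no
Total matches: 1

1


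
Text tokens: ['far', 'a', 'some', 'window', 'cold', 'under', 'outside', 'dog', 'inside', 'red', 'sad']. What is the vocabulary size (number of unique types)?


Listing all tokens and tracking unique types:
  Token 1: 'far' -> NEW (unique so far: 1)
  Token 2: 'a' -> NEW (unique so far: 2)
  Token 3: 'some' -> NEW (unique so far: 3)
  Token 4: 'window' -> NEW (unique so far: 4)
  Token 5: 'cold' -> NEW (unique so far: 5)
  Token 6: 'under' -> NEW (unique so far: 6)
  Token 7: 'outside' -> NEW (unique so far: 7)
  Token 8: 'dog' -> NEW (unique so far: 8)
  Token 9: 'inside' -> NEW (unique so far: 9)
  Token 10: 'red' -> NEW (unique so far: 10)
  Token 11: 'sad' -> NEW (unique so far: 11)
Unique types: ('a', 'cold', 'dog', 'far', 'inside', 'outside', 'red', 'sad', 'some', 'under', 'window')
Vocabulary size: 11

11


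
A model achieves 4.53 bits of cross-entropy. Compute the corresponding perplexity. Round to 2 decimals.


Perplexity formula: PP = 2^H
H = 4.53
PP = 2^4.53
Decompose: 2^4.53 = 2^4 * 2^0.53
2^4 = 16, 2^0.53 ~ 1.4439292
PP ~ 16 * 1.4439292 = 23.1028672
Rounded to 2 decimals: 23.10

23.10


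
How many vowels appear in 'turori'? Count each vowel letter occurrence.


Scanning each character of 'turori':
  Position 1: 't' -> consonant (running count: 0)
  Position 2: 'u' -> vowel (running count: 1)
  Position 3: 'r' -> consonant (running count: 1)
  Position 4: 'o' -> vowel (running count: 2)
  Position 5: 'r' -> consonant (running count: 2)
  Position 6: 'i' -> vowel (running count: 3)
Total vowels: 3

3


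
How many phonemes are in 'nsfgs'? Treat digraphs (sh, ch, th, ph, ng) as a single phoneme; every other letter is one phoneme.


Parsing 'nsfgs' greedily, digraphs first:
  'n' -> consonant phoneme (phonemes so far: 1)
  's' -> consonant phoneme (phonemes so far: 2)
  'f' -> consonant phoneme (phonemes so far: 3)
  'g' -> consonant phoneme (phonemes so far: 4)
  's' -> consonant phoneme (phonemes so far: 5)
Total phonemes: 5

5


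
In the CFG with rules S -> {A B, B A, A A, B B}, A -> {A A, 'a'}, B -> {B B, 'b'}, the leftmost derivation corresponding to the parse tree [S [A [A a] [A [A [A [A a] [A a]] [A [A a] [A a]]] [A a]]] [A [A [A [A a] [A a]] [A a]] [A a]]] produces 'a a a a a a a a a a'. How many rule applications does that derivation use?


Every bracketed nonterminal node [X ...] in the tree is produced by exactly one rule application.
Reading the tree off as a leftmost derivation:
  Step 1: S  =>  A A   (applied S -> A A)
  Step 2: A A  =>  A A A   (applied A -> A A)
  Step 3: A A A  =>  a A A   (applied A -> a)
  Step 4: a A A  =>  a A A A   (applied A -> A A)
  Step 5: a A A A  =>  a A A A A   (applied A -> A A)
  Step 6: a A A A A  =>  a A A A A A   (applied A -> A A)
  Step 7: a A A A A A  =>  a a A A A A   (applied A -> a)
  Step 8: a a A A A A  =>  a a a A A A   (applied A -> a)
  Step 9: a a a A A A  =>  a a a A A A A   (applied A -> A A)
  Step 10: a a a A A A A  =>  a a a a A A A   (applied A -> a)
  Step 11: a a a a A A A  =>  a a a a a A A   (applied A -> a)
  Step 12: a a a a a A A  =>  a a a a a a A   (applied A -> a)
  Step 13: a a a a a a A  =>  a a a a a a A A   (applied A -> A A)
  Step 14: a a a a a a A A  =>  a a a a a a A A A   (applied A -> A A)
  Step 15: a a a a a a A A A  =>  a a a a a a A A A A   (applied A -> A A)
  Step 16: a a a a a a A A A A  =>  a a a a a a a A A A   (applied A -> a)
  Step 17: a a a a a a a A A A  =>  a a a a a a a a A A   (applied A -> a)
  Step 18: a a a a a a a a A A  =>  a a a a a a a a a A   (applied A -> a)
  Step 19: a a a a a a a a a A  =>  a a a a a a a a a a   (applied A -> a)
Final yield: a a a a a a a a a a
Total rewrite steps: 19

19


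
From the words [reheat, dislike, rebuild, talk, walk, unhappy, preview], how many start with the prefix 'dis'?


Checking each word for prefix 'dis':
  'reheat' -> no (count: 0)
  'dislike' -> YES, starts with 'dis' (count: 1)
  'rebuild' -> no (count: 1)
  'talk' -> no (count: 1)
  'walk' -> no (count: 1)
  'unhappy' -> no (count: 1)
  'preview' -> no (count: 1)
Total with prefix 'dis': 1

1


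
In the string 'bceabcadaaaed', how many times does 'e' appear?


Scanning 'bceabcadaaaed' for 'e':
  Position 2: 'e' -> MATCH (count: 1)
  Position 11: 'e' -> MATCH (count: 2)
Total occurrences of 'e': 2

2


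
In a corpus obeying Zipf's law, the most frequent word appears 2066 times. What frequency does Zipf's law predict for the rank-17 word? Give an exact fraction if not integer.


Zipf's law: freq(rank) = f1 / rank
f1 = 2066, rank = 17
freq = 2066 / 17
GCD(2066, 17) = 1
Simplified: 2066/17

2066/17


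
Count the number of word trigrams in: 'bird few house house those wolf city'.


Word trigrams from [7] words:
  Trigram 1: (bird few house)
  Trigram 2: (few house house)
  Trigram 3: (house house those)
  Trigram 4: (house those wolf)
  Trigram 5: (those wolf city)
Total word trigrams: 7 - 2 = 5

5


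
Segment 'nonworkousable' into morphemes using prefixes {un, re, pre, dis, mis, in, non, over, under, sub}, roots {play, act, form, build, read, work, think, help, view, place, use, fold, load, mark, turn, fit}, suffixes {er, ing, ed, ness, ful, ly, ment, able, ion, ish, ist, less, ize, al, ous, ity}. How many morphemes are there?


Segmenting 'nonworkousable' against the inventory:
  'non' -> prefix (morpheme 1)
  'work' -> root (morpheme 2)
  'ous' -> suffix (morpheme 3)
  'able' -> suffix (morpheme 4)
Total morphemes: 4

4


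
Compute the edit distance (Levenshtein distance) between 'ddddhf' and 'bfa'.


Building DP table for s1='ddddhf' (len 6) and s2='bfa' (len 3):
       b  f  a
    0  1  2  3
  d 1  1  2  3
  d 2  2  2  3
  d 3  3  3  3
  d 4  4  4  4
  h 5  5  5  5
  f 6  6  5  6
Edit distance = dp[6][3] = 6

6


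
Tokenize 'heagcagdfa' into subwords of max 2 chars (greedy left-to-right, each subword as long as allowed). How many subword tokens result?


'heagcagdfa' has 10 characters.
Chunking with max size 2:
  Chunk 1: 'he' (positions 0-1)
  Chunk 2: 'ag' (positions 2-3)
  Chunk 3: 'ca' (positions 4-5)
  Chunk 4: 'gd' (positions 6-7)
  Chunk 5: 'fa' (positions 8-9)
Total chunks: ceil(10 / 2) = 5

5


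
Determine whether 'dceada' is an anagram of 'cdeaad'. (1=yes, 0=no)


Sort characters of 'dceada': 'aacdde'
Sort characters of 'cdeaad': 'aacdde'
Sorted forms match -> they ARE anagrams
Result: 1

1


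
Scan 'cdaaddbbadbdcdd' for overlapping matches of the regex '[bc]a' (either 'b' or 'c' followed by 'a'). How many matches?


Pattern: [bc]a means either 'b' or 'c' followed by 'a'.
Scanning 'cdaaddbbadbdcdd' position-by-position:
  Pos 0: window 'cd' -> no
  Pos 1: window 'da' -> no
  Pos 2: window 'aa' -> no
  Pos 3: window 'ad' -> no
  Pos 4: window 'dd' -> no
  Pos 5: window 'db' -> no
  Pos 6: window 'bb' -> no
  Pos 7: window 'ba' -> MATCH
  Pos 8: window 'ad' -> no
  Pos 9: window 'db' -> no
  Pos 10: window 'bd' -> no
  Pos 11: window 'dc' -> no
  Pos 12: window 'cd' -> no
  Pos 13: window 'dd' -> no
  Pos 14: window 'd' -> no
Total matches: 1

1


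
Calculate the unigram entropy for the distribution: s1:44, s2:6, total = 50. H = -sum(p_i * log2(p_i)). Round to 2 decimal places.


Computing entropy H = -sum(p_i * log2(p_i)):
  s1: p = 44/50 = 0.8800, -p*log2(p) = 0.1623
  s2: p = 6/50 = 0.1200, -p*log2(p) = 0.3671
H = sum of terms = 0.5294
Rounded to 2 decimals: 0.53

0.53


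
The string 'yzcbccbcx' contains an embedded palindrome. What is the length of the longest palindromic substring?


Scanning 'yzcbccbcx' for palindromic substrings.
Substring at positions 2-7: 'cbccbc'.
Check: reverse('cbccbc') = 'cbccbc' -> palindrome confirmed.
Neighbouring characters ('z' / 'x') break symmetry, so it cannot extend further.
No longer palindromic substring exists; longest length = 6

6


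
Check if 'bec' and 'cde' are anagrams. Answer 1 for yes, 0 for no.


Sort characters of 'bec': 'bce'
Sort characters of 'cde': 'cde'
Sorted forms differ -> they are NOT anagrams
Result: 0

0


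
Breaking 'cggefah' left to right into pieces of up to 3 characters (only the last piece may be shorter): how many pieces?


'cggefah' has 7 characters.
Chunking with max size 3:
  Chunk 1: 'cgg' (positions 0-2)
  Chunk 2: 'efa' (positions 3-5)
  Chunk 3: 'h' (positions 6-6)
Total chunks: ceil(7 / 3) = 3

3


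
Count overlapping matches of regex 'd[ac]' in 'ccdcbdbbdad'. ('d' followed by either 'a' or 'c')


Pattern: d[ac] means 'd' followed by either 'a' or 'c'.
Scanning 'ccdcbdbbdad' position-by-position:
  Pos 0: window 'cc' -> no
  Pos 1: window 'cd' -> no
  Pos 2: window 'dc' -> MATCH
  Pos 3: window 'cb' -> no
  Pos 4: window 'bd' -> no
  Pos 5: window 'db' -> no
  Pos 6: window 'bb' -> no
  Pos 7: window 'bd' -> no
  Pos 8: window 'da' -> MATCH
  Pos 9: window 'ad' -> no
  Pos 10: window 'd' -> no
Total matches: 2

2


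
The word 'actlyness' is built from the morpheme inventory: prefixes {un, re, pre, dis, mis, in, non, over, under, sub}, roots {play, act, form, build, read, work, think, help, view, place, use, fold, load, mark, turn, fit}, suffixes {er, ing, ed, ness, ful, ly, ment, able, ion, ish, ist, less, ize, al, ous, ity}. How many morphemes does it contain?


Segmenting 'actlyness' against the inventory:
  'act' -> root (morpheme 1)
  'ly' -> suffix (morpheme 2)
  'ness' -> suffix (morpheme 3)
Total morphemes: 3

3


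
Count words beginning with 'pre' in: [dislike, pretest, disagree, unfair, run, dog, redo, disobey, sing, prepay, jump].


Checking each word for prefix 'pre':
  'dislike' -> no (count: 0)
  'pretest' -> YES, starts with 'pre' (count: 1)
  'disagree' -> no (count: 1)
  'unfair' -> no (count: 1)
  'run' -> no (count: 1)
  'dog' -> no (count: 1)
  'redo' -> no (count: 1)
  'disobey' -> no (count: 1)
  'sing' -> no (count: 1)
  'prepay' -> YES, starts with 'pre' (count: 2)
  'jump' -> no (count: 2)
Total with prefix 'pre': 2

2


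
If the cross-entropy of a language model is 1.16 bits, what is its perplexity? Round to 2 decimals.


Perplexity formula: PP = 2^H
H = 1.16
PP = 2^1.16
Decompose: 2^1.16 = 2^1 * 2^0.16
2^1 = 2, 2^0.16 ~ 1.1172871
PP ~ 2 * 1.1172871 = 2.2345742
Rounded to 2 decimals: 2.23

2.23


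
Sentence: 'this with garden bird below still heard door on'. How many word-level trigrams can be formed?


Word trigrams from [9] words:
  Trigram 1: (this with garden)
  Trigram 2: (with garden bird)
  Trigram 3: (garden bird below)
  Trigram 4: (bird below still)
  Trigram 5: (below still heard)
  Trigram 6: (still heard door)
  Trigram 7: (heard door on)
Total word trigrams: 9 - 2 = 7

7


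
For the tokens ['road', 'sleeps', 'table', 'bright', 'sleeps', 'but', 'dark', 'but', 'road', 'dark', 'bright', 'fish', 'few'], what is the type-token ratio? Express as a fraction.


Tokens: 13
Unique types: ('bright', 'but', 'dark', 'few', 'fish', 'road', 'sleeps', 'table') = 8
TTR = 8/13
Already in lowest terms.

8/13


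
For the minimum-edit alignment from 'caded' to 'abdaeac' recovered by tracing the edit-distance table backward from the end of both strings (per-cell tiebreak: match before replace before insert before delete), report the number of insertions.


Edit distance = 5. Backtracking from cell (5, 7) with preference match > replace > insert > delete,
then listing the resulting alignment 'caded' -> 'abdaeac' left to right:
  Step 1: replace c->a
  Step 2: replace a->b
  Step 3: keep 'd'
  Step 4: insert 'a' [insertion #1]
  Step 5: keep 'e'
  Step 6: insert 'a' [insertion #2]
  Step 7: replace d->c
Total insertions: 2

2


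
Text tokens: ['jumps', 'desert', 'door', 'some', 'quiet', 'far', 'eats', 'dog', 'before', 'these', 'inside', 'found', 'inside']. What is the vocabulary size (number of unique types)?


Listing all tokens and tracking unique types:
  Token 1: 'jumps' -> NEW (unique so far: 1)
  Token 2: 'desert' -> NEW (unique so far: 2)
  Token 3: 'door' -> NEW (unique so far: 3)
  Token 4: 'some' -> NEW (unique so far: 4)
  Token 5: 'quiet' -> NEW (unique so far: 5)
  Token 6: 'far' -> NEW (unique so far: 6)
  Token 7: 'eats' -> NEW (unique so far: 7)
  Token 8: 'dog' -> NEW (unique so far: 8)
  Token 9: 'before' -> NEW (unique so far: 9)
  Token 10: 'these' -> NEW (unique so far: 10)
  Token 11: 'inside' -> NEW (unique so far: 11)
  Token 12: 'found' -> NEW (unique so far: 12)
  Token 13: 'inside' -> duplicate (unique so far: 12)
Unique types: ('before', 'desert', 'dog', 'door', 'eats', 'far', 'found', 'inside', 'jumps', 'quiet', 'some', 'these')
Vocabulary size: 12

12


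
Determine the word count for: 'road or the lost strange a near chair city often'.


Counting words by splitting on spaces:
  Word 1: 'road'
  Word 2: 'or'
  Word 3: 'the'
  Word 4: 'lost'
  Word 5: 'strange'
  Word 6: 'a'
  Word 7: 'near'
  Word 8: 'chair'
  Word 9: 'city'
  Word 10: 'often'
Total words: 10

10


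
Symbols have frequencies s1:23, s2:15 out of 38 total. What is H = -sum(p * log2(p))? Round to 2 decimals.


Computing entropy H = -sum(p_i * log2(p_i)):
  s1: p = 23/38 = 0.6053, -p*log2(p) = 0.4384
  s2: p = 15/38 = 0.3947, -p*log2(p) = 0.5294
H = sum of terms = 0.9678
Rounded to 2 decimals: 0.97

0.97


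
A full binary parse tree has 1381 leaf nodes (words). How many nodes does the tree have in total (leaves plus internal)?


Leaf nodes (terminals): 1381
Internal nodes = n - 1 = 1381 - 1 = 1380
Total = leaves + internal = 1381 + 1380 = 2761

2761


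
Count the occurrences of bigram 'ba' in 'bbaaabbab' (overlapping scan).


Scanning 'bbaaabbab' for bigram 'ba':
  Position 0: 'bb' -> no
  Position 1: 'ba' -> MATCH
  Position 2: 'aa' -> no
  Position 3: 'aa' -> no
  Position 4: 'ab' -> no
  Position 5: 'bb' -> no
  Position 6: 'ba' -> MATCH
  Position 7: 'ab' -> no
Total matches: 2

2


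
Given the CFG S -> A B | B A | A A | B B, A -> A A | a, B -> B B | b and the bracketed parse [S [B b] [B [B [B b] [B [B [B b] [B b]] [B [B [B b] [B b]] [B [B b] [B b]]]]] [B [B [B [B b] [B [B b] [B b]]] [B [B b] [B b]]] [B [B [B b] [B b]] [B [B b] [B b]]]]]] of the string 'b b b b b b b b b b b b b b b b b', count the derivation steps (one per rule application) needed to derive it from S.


Every bracketed nonterminal node [X ...] in the tree is produced by exactly one rule application.
Reading the tree off as a leftmost derivation:
  Step 1: S  =>  B B   (applied S -> B B)
  Step 2: B B  =>  b B   (applied B -> b)
  Step 3: b B  =>  b B B   (applied B -> B B)
  Step 4: b B B  =>  b B B B   (applied B -> B B)
  Step 5: b B B B  =>  b b B B   (applied B -> b)
  Step 6: b b B B  =>  b b B B B   (applied B -> B B)
  Step 7: b b B B B  =>  b b B B B B   (applied B -> B B)
  Step 8: b b B B B B  =>  b b b B B B   (applied B -> b)
  Step 9: b b b B B B  =>  b b b b B B   (applied B -> b)
  Step 10: b b b b B B  =>  b b b b B B B   (applied B -> B B)
  Step 11: b b b b B B B  =>  b b b b B B B B   (applied B -> B B)
  Step 12: b b b b B B B B  =>  b b b b b B B B   (applied B -> b)
  Step 13: b b b b b B B B  =>  b b b b b b B B   (applied B -> b)
  Step 14: b b b b b b B B  =>  b b b b b b B B B   (applied B -> B B)
  Step 15: b b b b b b B B B  =>  b b b b b b b B B   (applied B -> b)
  Step 16: b b b b b b b B B  =>  b b b b b b b b B   (applied B -> b)
  Step 17: b b b b b b b b B  =>  b b b b b b b b B B   (applied B -> B B)
  Step 18: b b b b b b b b B B  =>  b b b b b b b b B B B   (applied B -> B B)
  Step 19: b b b b b b b b B B B  =>  b b b b b b b b B B B B   (applied B -> B B)
  Step 20: b b b b b b b b B B B B  =>  b b b b b b b b b B B B   (applied B -> b)
  Step 21: b b b b b b b b b B B B  =>  b b b b b b b b b B B B B   (applied B -> B B)
  Step 22: b b b b b b b b b B B B B  =>  b b b b b b b b b b B B B   (applied B -> b)
  Step 23: b b b b b b b b b b B B B  =>  b b b b b b b b b b b B B   (applied B -> b)
  Step 24: b b b b b b b b b b b B B  =>  b b b b b b b b b b b B B B   (applied B -> B B)
  Step 25: b b b b b b b b b b b B B B  =>  b b b b b b b b b b b b B B   (applied B -> b)
  Step 26: b b b b b b b b b b b b B B  =>  b b b b b b b b b b b b b B   (applied B -> b)
  Step 27: b b b b b b b b b b b b b B  =>  b b b b b b b b b b b b b B B   (applied B -> B B)
  Step 28: b b b b b b b b b b b b b B B  =>  b b b b b b b b b b b b b B B B   (applied B -> B B)
  Step 29: b b b b b b b b b b b b b B B B  =>  b b b b b b b b b b b b b b B B   (applied B -> b)
  Step 30: b b b b b b b b b b b b b b B B  =>  b b b b b b b b b b b b b b b B   (applied B -> b)
  Step 31: b b b b b b b b b b b b b b b B  =>  b b b b b b b b b b b b b b b B B   (applied B -> B B)
  Step 32: b b b b b b b b b b b b b b b B B  =>  b b b b b b b b b b b b b b b b B   (applied B -> b)
  Step 33: b b b b b b b b b b b b b b b b B  =>  b b b b b b b b b b b b b b b b b   (applied B -> b)
Final yield: b b b b b b b b b b b b b b b b b
Total rewrite steps: 33

33


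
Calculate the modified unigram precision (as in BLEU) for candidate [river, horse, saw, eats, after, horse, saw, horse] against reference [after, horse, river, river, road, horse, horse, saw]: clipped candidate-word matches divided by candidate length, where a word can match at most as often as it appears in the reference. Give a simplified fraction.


Reference word counts: {'after': 1, 'horse': 3, 'river': 2, 'road': 1, 'saw': 1}
Checking each candidate word (with clipping):
  'river' -> in reference (ref count 2, used 1/2) -> match (matches: 1)
  'horse' -> in reference (ref count 3, used 1/3) -> match (matches: 2)
  'saw' -> in reference (ref count 1, used 1/1) -> match (matches: 3)
  'eats' -> not in reference -> no match (matches: 3)
  'after' -> in reference (ref count 1, used 1/1) -> match (matches: 4)
  'horse' -> in reference (ref count 3, used 2/3) -> match (matches: 5)
  'saw' -> ref count 1 already used up (1/1) -> clipped, no match (matches: 5)
  'horse' -> in reference (ref count 3, used 3/3) -> match (matches: 6)
Clipped matches: 6, Candidate length: 8
Precision = 6/8 = 3/4

3/4


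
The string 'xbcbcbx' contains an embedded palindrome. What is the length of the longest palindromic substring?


Scanning 'xbcbcbx' for palindromic substrings.
Substring at positions 0-6: 'xbcbcbx'.
Check: reverse('xbcbcbx') = 'xbcbcbx' -> palindrome confirmed.
No longer palindromic substring exists; longest length = 7

7


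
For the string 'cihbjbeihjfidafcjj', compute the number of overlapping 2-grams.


String 'cihbjbeihjfidafcjj' has length L = 18.
Number of overlapping n-grams = L - n + 1
Substituting: 18 - 2 + 1 = 17

17


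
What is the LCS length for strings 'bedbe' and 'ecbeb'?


DP table for LCS of 'bedbe' and 'ecbeb':
       e  c  b  e  b
    0  0  0  0  0  0
  b 0  0  0  1  1  1
  e 0  1  1  1  2  2
  d 0  1  1  1  2  2
  b 0  1  1  2  2  3
  e 0  1  1  2  3  3
LCS: 'beb'
LCS length = 3

3


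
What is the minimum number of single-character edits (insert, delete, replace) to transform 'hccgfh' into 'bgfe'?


Building DP table for s1='hccgfh' (len 6) and s2='bgfe' (len 4):
       b  g  f  e
    0  1  2  3  4
  h 1  1  2  3  4
  c 2  2  2  3  4
  c 3  3  3  3  4
  g 4  4  3  4  4
  f 5  5  4  3  4
  h 6  6  5  4  4
Edit distance = dp[6][4] = 4

4


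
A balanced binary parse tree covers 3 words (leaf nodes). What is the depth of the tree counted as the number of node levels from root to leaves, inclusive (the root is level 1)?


In a balanced binary tree with n leaves the deepest leaf is ceil(log2(n)) edges below the root,
so counting node levels inclusive of root and leaves gives ceil(log2(n)) + 1 levels.
log2(3) = 1.5850
ceil(1.5850) = 2
levels = 2 + 1 = 3

3


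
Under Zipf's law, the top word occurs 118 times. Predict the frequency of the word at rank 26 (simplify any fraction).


Zipf's law: freq(rank) = f1 / rank
f1 = 118, rank = 26
freq = 118 / 26
GCD(118, 26) = 2
Simplified: 59/13

59/13


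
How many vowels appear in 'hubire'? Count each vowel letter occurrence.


Scanning each character of 'hubire':
  Position 1: 'h' -> consonant (running count: 0)
  Position 2: 'u' -> vowel (running count: 1)
  Position 3: 'b' -> consonant (running count: 1)
  Position 4: 'i' -> vowel (running count: 2)
  Position 5: 'r' -> consonant (running count: 2)
  Position 6: 'e' -> vowel (running count: 3)
Total vowels: 3

3


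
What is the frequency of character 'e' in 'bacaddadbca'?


Scanning 'bacaddadbca' for 'e':
  No matches found.
Total occurrences of 'e': 0

0


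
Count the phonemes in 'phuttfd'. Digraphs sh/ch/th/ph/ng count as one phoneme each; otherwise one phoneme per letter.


Parsing 'phuttfd' greedily, digraphs first:
  'ph' -> digraph (1 consonant phoneme) (phonemes so far: 1)
  'u' -> vowel phoneme (phonemes so far: 2)
  't' -> consonant phoneme (phonemes so far: 3)
  't' -> consonant phoneme (phonemes so far: 4)
  'f' -> consonant phoneme (phonemes so far: 5)
  'd' -> consonant phoneme (phonemes so far: 6)
Total phonemes: 6

6


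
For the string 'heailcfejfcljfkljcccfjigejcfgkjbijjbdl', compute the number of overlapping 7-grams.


String 'heailcfejfcljfkljcccfjigejcfgkjbijjbdl' has length L = 38.
Number of overlapping n-grams = L - n + 1
Substituting: 38 - 7 + 1 = 32

32


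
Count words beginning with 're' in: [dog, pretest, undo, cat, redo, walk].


Checking each word for prefix 're':
  'dog' -> no (count: 0)
  'pretest' -> no (count: 0)
  'undo' -> no (count: 0)
  'cat' -> no (count: 0)
  'redo' -> YES, starts with 're' (count: 1)
  'walk' -> no (count: 1)
Total with prefix 're': 1

1


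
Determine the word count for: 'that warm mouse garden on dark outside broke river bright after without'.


Counting words by splitting on spaces:
  Word 1: 'that'
  Word 2: 'warm'
  Word 3: 'mouse'
  Word 4: 'garden'
  Word 5: 'on'
  Word 6: 'dark'
  Word 7: 'outside'
  Word 8: 'broke'
  Word 9: 'river'
  Word 10: 'bright'
  Word 11: 'after'
  Word 12: 'without'
Total words: 12

12


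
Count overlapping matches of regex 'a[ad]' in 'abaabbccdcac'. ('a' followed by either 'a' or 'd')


Pattern: a[ad] means 'a' followed by either 'a' or 'd'.
Scanning 'abaabbccdcac' position-by-position:
  Pos 0: window 'ab' -> no
  Pos 1: window 'ba' -> no
  Pos 2: window 'aa' -> MATCH
  Pos 3: window 'ab' -> no
  Pos 4: window 'bb' -> no
  Pos 5: window 'bc' -> no
  Pos 6: window 'cc' -> no
  Pos 7: window 'cd' -> no
  Pos 8: window 'dc' -> no
  Pos 9: window 'ca' -> no
  Pos 10: window 'ac' -> no
  Pos 11: window 'c' -> no
Total matches: 1

1
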